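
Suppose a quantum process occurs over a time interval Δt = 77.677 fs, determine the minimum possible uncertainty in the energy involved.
4.237 meV

Using the energy-time uncertainty principle:
ΔEΔt ≥ ℏ/2

The minimum uncertainty in energy is:
ΔE_min = ℏ/(2Δt)
ΔE_min = (1.055e-34 J·s) / (2 × 7.768e-14 s)
ΔE_min = 6.788e-22 J = 4.237 meV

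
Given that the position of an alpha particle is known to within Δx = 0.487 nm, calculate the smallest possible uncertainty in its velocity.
16.295 m/s

Using the Heisenberg uncertainty principle and Δp = mΔv:
ΔxΔp ≥ ℏ/2
Δx(mΔv) ≥ ℏ/2

The minimum uncertainty in velocity is:
Δv_min = ℏ/(2mΔx)
Δv_min = (1.055e-34 J·s) / (2 × 6.645e-27 kg × 4.870e-10 m)
Δv_min = 1.629e+01 m/s = 16.295 m/s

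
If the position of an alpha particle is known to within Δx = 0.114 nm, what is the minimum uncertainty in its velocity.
69.610 m/s

Using the Heisenberg uncertainty principle and Δp = mΔv:
ΔxΔp ≥ ℏ/2
Δx(mΔv) ≥ ℏ/2

The minimum uncertainty in velocity is:
Δv_min = ℏ/(2mΔx)
Δv_min = (1.055e-34 J·s) / (2 × 6.645e-27 kg × 1.140e-10 m)
Δv_min = 6.961e+01 m/s = 69.610 m/s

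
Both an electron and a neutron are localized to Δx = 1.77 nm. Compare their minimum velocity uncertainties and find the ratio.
The electron has the larger minimum velocity uncertainty, by a ratio of 1838.7.

For both particles, Δp_min = ℏ/(2Δx) = 2.979e-26 kg·m/s (same for both).

The velocity uncertainty is Δv = Δp/m:
- electron: Δv = 2.979e-26 / 9.109e-31 = 3.270e+04 m/s = 32.703 km/s
- neutron: Δv = 2.979e-26 / 1.675e-27 = 1.779e+01 m/s = 17.786 m/s

Ratio: 3.270e+04 / 1.779e+01 = 1838.7

The lighter particle has larger velocity uncertainty because Δv ∝ 1/m.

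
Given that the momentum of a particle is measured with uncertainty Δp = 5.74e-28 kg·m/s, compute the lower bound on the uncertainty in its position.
91.862 nm

Using the Heisenberg uncertainty principle:
ΔxΔp ≥ ℏ/2

The minimum uncertainty in position is:
Δx_min = ℏ/(2Δp)
Δx_min = (1.055e-34 J·s) / (2 × 5.740e-28 kg·m/s)
Δx_min = 9.186e-08 m = 91.862 nm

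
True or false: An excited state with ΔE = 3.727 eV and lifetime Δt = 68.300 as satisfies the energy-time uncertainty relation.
No, it violates the uncertainty relation.

Calculate the product ΔEΔt:
ΔE = 3.727 eV = 5.971e-19 J
ΔEΔt = (5.971e-19 J) × (6.830e-17 s)
ΔEΔt = 4.078e-35 J·s

Compare to the minimum allowed value ℏ/2:
ℏ/2 = 5.273e-35 J·s

Since ΔEΔt = 4.078e-35 J·s < 5.273e-35 J·s = ℏ/2,
this violates the uncertainty relation.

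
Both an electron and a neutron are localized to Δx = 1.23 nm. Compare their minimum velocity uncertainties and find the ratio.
The electron has the larger minimum velocity uncertainty, by a ratio of 1838.7.

For both particles, Δp_min = ℏ/(2Δx) = 4.287e-26 kg·m/s (same for both).

The velocity uncertainty is Δv = Δp/m:
- electron: Δv = 4.287e-26 / 9.109e-31 = 4.706e+04 m/s = 47.060 km/s
- neutron: Δv = 4.287e-26 / 1.675e-27 = 2.559e+01 m/s = 25.594 m/s

Ratio: 4.706e+04 / 2.559e+01 = 1838.7

The lighter particle has larger velocity uncertainty because Δv ∝ 1/m.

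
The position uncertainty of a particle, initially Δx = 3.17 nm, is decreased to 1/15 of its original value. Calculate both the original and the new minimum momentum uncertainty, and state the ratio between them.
Original Δp_min = 1.663 × 10^-26 kg·m/s; new Δp'_min = 2.495 × 10^-25 kg·m/s; ratio Δp'_min/Δp_min = 15.

From the uncertainty principle ΔxΔp ≥ ℏ/2, the minimum momentum uncertainty is Δp_min = ℏ/(2Δx).

Original (Δx = 3.17 nm = 3.170e-09 m):
Δp_min = (1.055e-34 J·s)/(2 × 3.170e-09 m) = 1.663e-26 kg·m/s

When Δx → (1/15)Δx:
Δp'_min = ℏ/(2 × (1/15)Δx) = 15 × ℏ/(2Δx) = 15 × Δp_min
Δp'_min = 15 × 1.663e-26 kg·m/s = 2.495e-25 kg·m/s

Since Δp_min ∝ 1/Δx, when Δx is decreased to 1/15 of its original value, Δp_min increases to 15 times its original value.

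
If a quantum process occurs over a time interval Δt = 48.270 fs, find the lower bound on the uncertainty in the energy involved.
6.818 meV

Using the energy-time uncertainty principle:
ΔEΔt ≥ ℏ/2

The minimum uncertainty in energy is:
ΔE_min = ℏ/(2Δt)
ΔE_min = (1.055e-34 J·s) / (2 × 4.827e-14 s)
ΔE_min = 1.092e-21 J = 6.818 meV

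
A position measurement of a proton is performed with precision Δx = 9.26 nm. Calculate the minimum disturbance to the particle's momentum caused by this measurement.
5.694 × 10^-27 kg·m/s

The uncertainty principle implies that measuring position disturbs momentum:
ΔxΔp ≥ ℏ/2

When we measure position with precision Δx, we necessarily introduce a momentum uncertainty:
Δp ≥ ℏ/(2Δx)
Δp_min = (1.055e-34 J·s) / (2 × 9.260e-09 m)
Δp_min = 5.694e-27 kg·m/s

The more precisely we measure position, the greater the momentum disturbance.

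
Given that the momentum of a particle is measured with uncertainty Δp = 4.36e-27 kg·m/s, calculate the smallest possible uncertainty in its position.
12.094 nm

Using the Heisenberg uncertainty principle:
ΔxΔp ≥ ℏ/2

The minimum uncertainty in position is:
Δx_min = ℏ/(2Δp)
Δx_min = (1.055e-34 J·s) / (2 × 4.360e-27 kg·m/s)
Δx_min = 1.209e-08 m = 12.094 nm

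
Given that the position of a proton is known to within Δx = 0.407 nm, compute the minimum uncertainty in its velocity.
77.456 m/s

Using the Heisenberg uncertainty principle and Δp = mΔv:
ΔxΔp ≥ ℏ/2
Δx(mΔv) ≥ ℏ/2

The minimum uncertainty in velocity is:
Δv_min = ℏ/(2mΔx)
Δv_min = (1.055e-34 J·s) / (2 × 1.673e-27 kg × 4.070e-10 m)
Δv_min = 7.746e+01 m/s = 77.456 m/s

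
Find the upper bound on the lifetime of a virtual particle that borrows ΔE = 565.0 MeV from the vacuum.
5.825 × 10^-25 s

Using the energy-time uncertainty principle:
ΔEΔt ≥ ℏ/2

For a virtual particle borrowing energy ΔE, the maximum lifetime is:
Δt_max = ℏ/(2ΔE)

Converting energy:
ΔE = 565.0 MeV = 9.052e-11 J

Δt_max = (1.055e-34 J·s) / (2 × 9.052e-11 J)
Δt_max = 5.825e-25 s = 5.825 × 10^-25 s

Virtual particles with higher borrowed energy exist for shorter times.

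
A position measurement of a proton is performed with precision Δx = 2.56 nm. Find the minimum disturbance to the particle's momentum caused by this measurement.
2.060 × 10^-26 kg·m/s

The uncertainty principle implies that measuring position disturbs momentum:
ΔxΔp ≥ ℏ/2

When we measure position with precision Δx, we necessarily introduce a momentum uncertainty:
Δp ≥ ℏ/(2Δx)
Δp_min = (1.055e-34 J·s) / (2 × 2.560e-09 m)
Δp_min = 2.060e-26 kg·m/s

The more precisely we measure position, the greater the momentum disturbance.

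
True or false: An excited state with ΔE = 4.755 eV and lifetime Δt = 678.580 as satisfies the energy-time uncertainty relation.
Yes, it satisfies the uncertainty relation.

Calculate the product ΔEΔt:
ΔE = 4.755 eV = 7.618e-19 J
ΔEΔt = (7.618e-19 J) × (6.786e-16 s)
ΔEΔt = 5.170e-34 J·s

Compare to the minimum allowed value ℏ/2:
ℏ/2 = 5.273e-35 J·s

Since ΔEΔt = 5.170e-34 J·s ≥ 5.273e-35 J·s = ℏ/2,
this satisfies the uncertainty relation.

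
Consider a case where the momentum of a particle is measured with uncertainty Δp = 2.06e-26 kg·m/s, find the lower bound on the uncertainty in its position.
2.560 nm

Using the Heisenberg uncertainty principle:
ΔxΔp ≥ ℏ/2

The minimum uncertainty in position is:
Δx_min = ℏ/(2Δp)
Δx_min = (1.055e-34 J·s) / (2 × 2.060e-26 kg·m/s)
Δx_min = 2.560e-09 m = 2.560 nm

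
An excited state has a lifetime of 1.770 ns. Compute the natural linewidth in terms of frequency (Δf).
44.959 MHz

Using the energy-time uncertainty principle and E = hf:
ΔEΔt ≥ ℏ/2
hΔf·Δt ≥ ℏ/2

The minimum frequency uncertainty is:
Δf = ℏ/(2hτ) = 1/(4πτ)
Δf = 1/(4π × 1.770e-09 s)
Δf = 4.496e+07 Hz = 44.959 MHz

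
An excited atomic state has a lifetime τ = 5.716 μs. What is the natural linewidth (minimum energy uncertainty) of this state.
57.576 peV

Using the energy-time uncertainty principle:
ΔEΔt ≥ ℏ/2

The lifetime τ represents the time uncertainty Δt.
The natural linewidth (minimum energy uncertainty) is:

ΔE = ℏ/(2τ)
ΔE = (1.055e-34 J·s) / (2 × 5.716e-06 s)
ΔE = 9.225e-30 J = 57.576 peV

This natural linewidth limits the precision of spectroscopic measurements.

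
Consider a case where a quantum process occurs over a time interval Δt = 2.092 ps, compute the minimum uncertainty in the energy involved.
157.316 μeV

Using the energy-time uncertainty principle:
ΔEΔt ≥ ℏ/2

The minimum uncertainty in energy is:
ΔE_min = ℏ/(2Δt)
ΔE_min = (1.055e-34 J·s) / (2 × 2.092e-12 s)
ΔE_min = 2.520e-23 J = 157.316 μeV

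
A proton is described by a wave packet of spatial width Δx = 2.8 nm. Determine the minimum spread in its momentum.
1.883 × 10^-26 kg·m/s

For a wave packet, the spatial width Δx and momentum spread Δp are related by the uncertainty principle:
ΔxΔp ≥ ℏ/2

The minimum momentum spread is:
Δp_min = ℏ/(2Δx)
Δp_min = (1.055e-34 J·s) / (2 × 2.800e-09 m)
Δp_min = 1.883e-26 kg·m/s

A wave packet cannot have both a well-defined position and well-defined momentum.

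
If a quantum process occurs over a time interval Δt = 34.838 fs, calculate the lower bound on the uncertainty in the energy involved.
9.447 meV

Using the energy-time uncertainty principle:
ΔEΔt ≥ ℏ/2

The minimum uncertainty in energy is:
ΔE_min = ℏ/(2Δt)
ΔE_min = (1.055e-34 J·s) / (2 × 3.484e-14 s)
ΔE_min = 1.514e-21 J = 9.447 meV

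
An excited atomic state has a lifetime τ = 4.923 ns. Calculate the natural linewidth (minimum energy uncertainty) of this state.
66.851 neV

Using the energy-time uncertainty principle:
ΔEΔt ≥ ℏ/2

The lifetime τ represents the time uncertainty Δt.
The natural linewidth (minimum energy uncertainty) is:

ΔE = ℏ/(2τ)
ΔE = (1.055e-34 J·s) / (2 × 4.923e-09 s)
ΔE = 1.071e-26 J = 66.851 neV

This natural linewidth limits the precision of spectroscopic measurements.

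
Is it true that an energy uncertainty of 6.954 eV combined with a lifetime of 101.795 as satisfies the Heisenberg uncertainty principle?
Yes, it satisfies the uncertainty relation.

Calculate the product ΔEΔt:
ΔE = 6.954 eV = 1.114e-18 J
ΔEΔt = (1.114e-18 J) × (1.018e-16 s)
ΔEΔt = 1.134e-34 J·s

Compare to the minimum allowed value ℏ/2:
ℏ/2 = 5.273e-35 J·s

Since ΔEΔt = 1.134e-34 J·s ≥ 5.273e-35 J·s = ℏ/2,
this satisfies the uncertainty relation.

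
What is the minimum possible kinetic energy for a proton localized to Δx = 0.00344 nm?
438.366 meV

Localizing a particle requires giving it sufficient momentum uncertainty:

1. From uncertainty principle: Δp ≥ ℏ/(2Δx)
   Δp_min = (1.055e-34 J·s) / (2 × 3.440e-12 m)
   Δp_min = 1.533e-23 kg·m/s

2. This momentum uncertainty corresponds to kinetic energy:
   KE ≈ (Δp)²/(2m) = (1.533e-23)²/(2 × 1.673e-27 kg)
   KE = 7.023e-20 J = 438.366 meV

Tighter localization requires more energy.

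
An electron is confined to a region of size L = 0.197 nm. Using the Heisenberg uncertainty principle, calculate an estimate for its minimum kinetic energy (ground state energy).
245.432 meV

Using the uncertainty principle to estimate ground state energy:

1. The position uncertainty is approximately the confinement size:
   Δx ≈ L = 1.970e-10 m

2. From ΔxΔp ≥ ℏ/2, the minimum momentum uncertainty is:
   Δp ≈ ℏ/(2L) = 2.677e-25 kg·m/s

3. The kinetic energy is approximately:
   KE ≈ (Δp)²/(2m) = (2.677e-25)²/(2 × 9.109e-31 kg)
   KE ≈ 3.932e-20 J = 245.432 meV

This is an order-of-magnitude estimate of the ground state energy.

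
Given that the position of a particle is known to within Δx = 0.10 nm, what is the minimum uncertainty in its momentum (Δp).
5.273 × 10^-25 kg·m/s

Using the Heisenberg uncertainty principle:
ΔxΔp ≥ ℏ/2

The minimum uncertainty in momentum is:
Δp_min = ℏ/(2Δx)
Δp_min = (1.055e-34 J·s) / (2 × 1.000e-10 m)
Δp_min = 5.273e-25 kg·m/s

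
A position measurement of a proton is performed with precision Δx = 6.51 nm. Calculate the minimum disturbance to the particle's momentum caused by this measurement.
8.100 × 10^-27 kg·m/s

The uncertainty principle implies that measuring position disturbs momentum:
ΔxΔp ≥ ℏ/2

When we measure position with precision Δx, we necessarily introduce a momentum uncertainty:
Δp ≥ ℏ/(2Δx)
Δp_min = (1.055e-34 J·s) / (2 × 6.510e-09 m)
Δp_min = 8.100e-27 kg·m/s

The more precisely we measure position, the greater the momentum disturbance.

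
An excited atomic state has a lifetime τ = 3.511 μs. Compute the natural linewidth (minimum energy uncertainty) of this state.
93.736 peV

Using the energy-time uncertainty principle:
ΔEΔt ≥ ℏ/2

The lifetime τ represents the time uncertainty Δt.
The natural linewidth (minimum energy uncertainty) is:

ΔE = ℏ/(2τ)
ΔE = (1.055e-34 J·s) / (2 × 3.511e-06 s)
ΔE = 1.502e-29 J = 93.736 peV

This natural linewidth limits the precision of spectroscopic measurements.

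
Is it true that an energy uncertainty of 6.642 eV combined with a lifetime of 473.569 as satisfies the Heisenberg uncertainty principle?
Yes, it satisfies the uncertainty relation.

Calculate the product ΔEΔt:
ΔE = 6.642 eV = 1.064e-18 J
ΔEΔt = (1.064e-18 J) × (4.736e-16 s)
ΔEΔt = 5.040e-34 J·s

Compare to the minimum allowed value ℏ/2:
ℏ/2 = 5.273e-35 J·s

Since ΔEΔt = 5.040e-34 J·s ≥ 5.273e-35 J·s = ℏ/2,
this satisfies the uncertainty relation.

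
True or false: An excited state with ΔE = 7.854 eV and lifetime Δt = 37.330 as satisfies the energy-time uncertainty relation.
No, it violates the uncertainty relation.

Calculate the product ΔEΔt:
ΔE = 7.854 eV = 1.258e-18 J
ΔEΔt = (1.258e-18 J) × (3.733e-17 s)
ΔEΔt = 4.697e-35 J·s

Compare to the minimum allowed value ℏ/2:
ℏ/2 = 5.273e-35 J·s

Since ΔEΔt = 4.697e-35 J·s < 5.273e-35 J·s = ℏ/2,
this violates the uncertainty relation.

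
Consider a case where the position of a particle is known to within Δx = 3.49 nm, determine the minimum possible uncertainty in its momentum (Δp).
1.511 × 10^-26 kg·m/s

Using the Heisenberg uncertainty principle:
ΔxΔp ≥ ℏ/2

The minimum uncertainty in momentum is:
Δp_min = ℏ/(2Δx)
Δp_min = (1.055e-34 J·s) / (2 × 3.490e-09 m)
Δp_min = 1.511e-26 kg·m/s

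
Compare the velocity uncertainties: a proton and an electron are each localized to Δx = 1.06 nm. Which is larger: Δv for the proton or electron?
The electron has the larger minimum velocity uncertainty, by a ratio of 1836.2.

For both particles, Δp_min = ℏ/(2Δx) = 4.974e-26 kg·m/s (same for both).

The velocity uncertainty is Δv = Δp/m:
- proton: Δv = 4.974e-26 / 1.673e-27 = 2.974e+01 m/s = 29.740 m/s
- electron: Δv = 4.974e-26 / 9.109e-31 = 5.461e+04 m/s = 54.607 km/s

Ratio: 5.461e+04 / 2.974e+01 = 1836.2

The lighter particle has larger velocity uncertainty because Δv ∝ 1/m.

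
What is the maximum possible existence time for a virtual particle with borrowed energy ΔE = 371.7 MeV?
8.854 × 10^-25 s

Using the energy-time uncertainty principle:
ΔEΔt ≥ ℏ/2

For a virtual particle borrowing energy ΔE, the maximum lifetime is:
Δt_max = ℏ/(2ΔE)

Converting energy:
ΔE = 371.7 MeV = 5.955e-11 J

Δt_max = (1.055e-34 J·s) / (2 × 5.955e-11 J)
Δt_max = 8.854e-25 s = 8.854 × 10^-25 s

Virtual particles with higher borrowed energy exist for shorter times.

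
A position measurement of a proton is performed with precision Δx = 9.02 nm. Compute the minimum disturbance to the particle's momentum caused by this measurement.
5.846 × 10^-27 kg·m/s

The uncertainty principle implies that measuring position disturbs momentum:
ΔxΔp ≥ ℏ/2

When we measure position with precision Δx, we necessarily introduce a momentum uncertainty:
Δp ≥ ℏ/(2Δx)
Δp_min = (1.055e-34 J·s) / (2 × 9.020e-09 m)
Δp_min = 5.846e-27 kg·m/s

The more precisely we measure position, the greater the momentum disturbance.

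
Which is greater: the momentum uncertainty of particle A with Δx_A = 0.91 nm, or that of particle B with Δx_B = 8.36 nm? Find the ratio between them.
Particle A has the larger minimum momentum uncertainty, by a factor of 9.19.

For each particle, the minimum momentum uncertainty is Δp_min = ℏ/(2Δx):

Particle A: Δp_A = ℏ/(2×9.100e-10 m) = 5.794e-26 kg·m/s
Particle B: Δp_B = ℏ/(2×8.360e-09 m) = 6.307e-27 kg·m/s

Ratio: Δp_A/Δp_B = 9.19

Since Δp_min ∝ 1/Δx, the particle with smaller position uncertainty (A) has larger momentum uncertainty.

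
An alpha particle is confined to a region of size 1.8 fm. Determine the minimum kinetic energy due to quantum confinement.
403.027 keV

Using the uncertainty principle:

1. Position uncertainty: Δx ≈ 1.800e-15 m
2. Minimum momentum uncertainty: Δp = ℏ/(2Δx) = 2.929e-20 kg·m/s
3. Minimum kinetic energy:
   KE = (Δp)²/(2m) = (2.929e-20)²/(2 × 6.645e-27 kg)
   KE = 6.457e-14 J = 403.027 keV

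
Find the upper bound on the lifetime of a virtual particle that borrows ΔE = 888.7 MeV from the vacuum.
3.703 × 10^-25 s

Using the energy-time uncertainty principle:
ΔEΔt ≥ ℏ/2

For a virtual particle borrowing energy ΔE, the maximum lifetime is:
Δt_max = ℏ/(2ΔE)

Converting energy:
ΔE = 888.7 MeV = 1.424e-10 J

Δt_max = (1.055e-34 J·s) / (2 × 1.424e-10 J)
Δt_max = 3.703e-25 s = 3.703 × 10^-25 s

Virtual particles with higher borrowed energy exist for shorter times.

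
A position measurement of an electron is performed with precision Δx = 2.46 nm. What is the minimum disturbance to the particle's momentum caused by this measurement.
2.143 × 10^-26 kg·m/s

The uncertainty principle implies that measuring position disturbs momentum:
ΔxΔp ≥ ℏ/2

When we measure position with precision Δx, we necessarily introduce a momentum uncertainty:
Δp ≥ ℏ/(2Δx)
Δp_min = (1.055e-34 J·s) / (2 × 2.460e-09 m)
Δp_min = 2.143e-26 kg·m/s

The more precisely we measure position, the greater the momentum disturbance.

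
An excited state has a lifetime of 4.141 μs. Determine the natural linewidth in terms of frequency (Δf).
19.217 kHz

Using the energy-time uncertainty principle and E = hf:
ΔEΔt ≥ ℏ/2
hΔf·Δt ≥ ℏ/2

The minimum frequency uncertainty is:
Δf = ℏ/(2hτ) = 1/(4πτ)
Δf = 1/(4π × 4.141e-06 s)
Δf = 1.922e+04 Hz = 19.217 kHz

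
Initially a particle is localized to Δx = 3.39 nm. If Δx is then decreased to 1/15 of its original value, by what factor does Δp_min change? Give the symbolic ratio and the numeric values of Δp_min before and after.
Original Δp_min = 1.555 × 10^-26 kg·m/s; new Δp'_min = 2.333 × 10^-25 kg·m/s; ratio Δp'_min/Δp_min = 15.

From the uncertainty principle ΔxΔp ≥ ℏ/2, the minimum momentum uncertainty is Δp_min = ℏ/(2Δx).

Original (Δx = 3.39 nm = 3.390e-09 m):
Δp_min = (1.055e-34 J·s)/(2 × 3.390e-09 m) = 1.555e-26 kg·m/s

When Δx → (1/15)Δx:
Δp'_min = ℏ/(2 × (1/15)Δx) = 15 × ℏ/(2Δx) = 15 × Δp_min
Δp'_min = 15 × 1.555e-26 kg·m/s = 2.333e-25 kg·m/s

Since Δp_min ∝ 1/Δx, when Δx is decreased to 1/15 of its original value, Δp_min increases to 15 times its original value.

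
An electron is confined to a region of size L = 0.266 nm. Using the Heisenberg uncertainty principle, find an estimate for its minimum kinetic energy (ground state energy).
134.617 meV

Using the uncertainty principle to estimate ground state energy:

1. The position uncertainty is approximately the confinement size:
   Δx ≈ L = 2.660e-10 m

2. From ΔxΔp ≥ ℏ/2, the minimum momentum uncertainty is:
   Δp ≈ ℏ/(2L) = 1.982e-25 kg·m/s

3. The kinetic energy is approximately:
   KE ≈ (Δp)²/(2m) = (1.982e-25)²/(2 × 9.109e-31 kg)
   KE ≈ 2.157e-20 J = 134.617 meV

This is an order-of-magnitude estimate of the ground state energy.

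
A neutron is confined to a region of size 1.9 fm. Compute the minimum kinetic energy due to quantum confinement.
1.435 MeV

Using the uncertainty principle:

1. Position uncertainty: Δx ≈ 1.900e-15 m
2. Minimum momentum uncertainty: Δp = ℏ/(2Δx) = 2.775e-20 kg·m/s
3. Minimum kinetic energy:
   KE = (Δp)²/(2m) = (2.775e-20)²/(2 × 1.675e-27 kg)
   KE = 2.299e-13 J = 1.435 MeV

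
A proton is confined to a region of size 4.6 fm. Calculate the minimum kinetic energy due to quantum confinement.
245.154 keV

Using the uncertainty principle:

1. Position uncertainty: Δx ≈ 4.600e-15 m
2. Minimum momentum uncertainty: Δp = ℏ/(2Δx) = 1.146e-20 kg·m/s
3. Minimum kinetic energy:
   KE = (Δp)²/(2m) = (1.146e-20)²/(2 × 1.673e-27 kg)
   KE = 3.928e-14 J = 245.154 keV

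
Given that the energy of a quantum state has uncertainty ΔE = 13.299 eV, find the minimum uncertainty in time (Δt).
24.747 as

Using the energy-time uncertainty principle:
ΔEΔt ≥ ℏ/2

The minimum uncertainty in time is:
Δt_min = ℏ/(2ΔE)
Δt_min = (1.055e-34 J·s) / (2 × 2.131e-18 J)
Δt_min = 2.475e-17 s = 24.747 as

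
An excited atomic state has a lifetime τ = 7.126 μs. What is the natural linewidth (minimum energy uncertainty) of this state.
46.184 peV

Using the energy-time uncertainty principle:
ΔEΔt ≥ ℏ/2

The lifetime τ represents the time uncertainty Δt.
The natural linewidth (minimum energy uncertainty) is:

ΔE = ℏ/(2τ)
ΔE = (1.055e-34 J·s) / (2 × 7.126e-06 s)
ΔE = 7.399e-30 J = 46.184 peV

This natural linewidth limits the precision of spectroscopic measurements.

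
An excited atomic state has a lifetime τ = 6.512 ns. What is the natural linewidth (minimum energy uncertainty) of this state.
50.538 neV

Using the energy-time uncertainty principle:
ΔEΔt ≥ ℏ/2

The lifetime τ represents the time uncertainty Δt.
The natural linewidth (minimum energy uncertainty) is:

ΔE = ℏ/(2τ)
ΔE = (1.055e-34 J·s) / (2 × 6.512e-09 s)
ΔE = 8.097e-27 J = 50.538 neV

This natural linewidth limits the precision of spectroscopic measurements.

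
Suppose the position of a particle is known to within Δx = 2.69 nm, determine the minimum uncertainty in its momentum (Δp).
1.960 × 10^-26 kg·m/s

Using the Heisenberg uncertainty principle:
ΔxΔp ≥ ℏ/2

The minimum uncertainty in momentum is:
Δp_min = ℏ/(2Δx)
Δp_min = (1.055e-34 J·s) / (2 × 2.690e-09 m)
Δp_min = 1.960e-26 kg·m/s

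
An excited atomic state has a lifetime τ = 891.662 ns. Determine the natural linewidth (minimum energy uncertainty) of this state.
369.093 peV

Using the energy-time uncertainty principle:
ΔEΔt ≥ ℏ/2

The lifetime τ represents the time uncertainty Δt.
The natural linewidth (minimum energy uncertainty) is:

ΔE = ℏ/(2τ)
ΔE = (1.055e-34 J·s) / (2 × 8.917e-07 s)
ΔE = 5.914e-29 J = 369.093 peV

This natural linewidth limits the precision of spectroscopic measurements.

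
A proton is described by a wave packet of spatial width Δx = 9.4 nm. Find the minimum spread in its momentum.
5.609 × 10^-27 kg·m/s

For a wave packet, the spatial width Δx and momentum spread Δp are related by the uncertainty principle:
ΔxΔp ≥ ℏ/2

The minimum momentum spread is:
Δp_min = ℏ/(2Δx)
Δp_min = (1.055e-34 J·s) / (2 × 9.400e-09 m)
Δp_min = 5.609e-27 kg·m/s

A wave packet cannot have both a well-defined position and well-defined momentum.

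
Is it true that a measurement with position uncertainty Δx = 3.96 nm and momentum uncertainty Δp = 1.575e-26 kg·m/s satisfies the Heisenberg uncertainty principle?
Yes, it satisfies the uncertainty principle.

Calculate the product ΔxΔp:
ΔxΔp = (3.960e-09 m) × (1.575e-26 kg·m/s)
ΔxΔp = 6.237e-35 J·s

Compare to the minimum allowed value ℏ/2:
ℏ/2 = 5.273e-35 J·s

Since ΔxΔp = 6.237e-35 J·s ≥ 5.273e-35 J·s = ℏ/2,
the measurement satisfies the uncertainty principle.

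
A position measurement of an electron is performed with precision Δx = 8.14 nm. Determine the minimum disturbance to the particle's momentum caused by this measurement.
6.478 × 10^-27 kg·m/s

The uncertainty principle implies that measuring position disturbs momentum:
ΔxΔp ≥ ℏ/2

When we measure position with precision Δx, we necessarily introduce a momentum uncertainty:
Δp ≥ ℏ/(2Δx)
Δp_min = (1.055e-34 J·s) / (2 × 8.140e-09 m)
Δp_min = 6.478e-27 kg·m/s

The more precisely we measure position, the greater the momentum disturbance.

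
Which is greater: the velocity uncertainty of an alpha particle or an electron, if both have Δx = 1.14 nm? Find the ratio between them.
The electron has the larger minimum velocity uncertainty, by a ratio of 7294.3.

For both particles, Δp_min = ℏ/(2Δx) = 4.625e-26 kg·m/s (same for both).

The velocity uncertainty is Δv = Δp/m:
- alpha particle: Δv = 4.625e-26 / 6.645e-27 = 6.961e+00 m/s = 6.961 m/s
- electron: Δv = 4.625e-26 / 9.109e-31 = 5.078e+04 m/s = 50.775 km/s

Ratio: 5.078e+04 / 6.961e+00 = 7294.3

The lighter particle has larger velocity uncertainty because Δv ∝ 1/m.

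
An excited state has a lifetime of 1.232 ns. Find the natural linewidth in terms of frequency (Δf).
64.592 MHz

Using the energy-time uncertainty principle and E = hf:
ΔEΔt ≥ ℏ/2
hΔf·Δt ≥ ℏ/2

The minimum frequency uncertainty is:
Δf = ℏ/(2hτ) = 1/(4πτ)
Δf = 1/(4π × 1.232e-09 s)
Δf = 6.459e+07 Hz = 64.592 MHz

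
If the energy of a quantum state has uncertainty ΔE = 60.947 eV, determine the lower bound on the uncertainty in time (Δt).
5.400 as

Using the energy-time uncertainty principle:
ΔEΔt ≥ ℏ/2

The minimum uncertainty in time is:
Δt_min = ℏ/(2ΔE)
Δt_min = (1.055e-34 J·s) / (2 × 9.765e-18 J)
Δt_min = 5.400e-18 s = 5.400 as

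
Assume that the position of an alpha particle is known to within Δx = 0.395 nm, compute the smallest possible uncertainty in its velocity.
20.090 m/s

Using the Heisenberg uncertainty principle and Δp = mΔv:
ΔxΔp ≥ ℏ/2
Δx(mΔv) ≥ ℏ/2

The minimum uncertainty in velocity is:
Δv_min = ℏ/(2mΔx)
Δv_min = (1.055e-34 J·s) / (2 × 6.645e-27 kg × 3.950e-10 m)
Δv_min = 2.009e+01 m/s = 20.090 m/s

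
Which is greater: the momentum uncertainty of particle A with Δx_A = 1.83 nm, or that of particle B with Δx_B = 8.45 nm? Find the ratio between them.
Particle A has the larger minimum momentum uncertainty, by a factor of 4.62.

For each particle, the minimum momentum uncertainty is Δp_min = ℏ/(2Δx):

Particle A: Δp_A = ℏ/(2×1.830e-09 m) = 2.881e-26 kg·m/s
Particle B: Δp_B = ℏ/(2×8.450e-09 m) = 6.240e-27 kg·m/s

Ratio: Δp_A/Δp_B = 4.62

Since Δp_min ∝ 1/Δx, the particle with smaller position uncertainty (A) has larger momentum uncertainty.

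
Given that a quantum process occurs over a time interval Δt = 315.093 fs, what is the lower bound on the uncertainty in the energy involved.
1.044 meV

Using the energy-time uncertainty principle:
ΔEΔt ≥ ℏ/2

The minimum uncertainty in energy is:
ΔE_min = ℏ/(2Δt)
ΔE_min = (1.055e-34 J·s) / (2 × 3.151e-13 s)
ΔE_min = 1.673e-22 J = 1.044 meV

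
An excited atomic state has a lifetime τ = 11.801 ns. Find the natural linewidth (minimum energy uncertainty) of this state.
27.888 neV

Using the energy-time uncertainty principle:
ΔEΔt ≥ ℏ/2

The lifetime τ represents the time uncertainty Δt.
The natural linewidth (minimum energy uncertainty) is:

ΔE = ℏ/(2τ)
ΔE = (1.055e-34 J·s) / (2 × 1.180e-08 s)
ΔE = 4.468e-27 J = 27.888 neV

This natural linewidth limits the precision of spectroscopic measurements.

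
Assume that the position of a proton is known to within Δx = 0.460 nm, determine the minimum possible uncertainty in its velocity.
68.532 m/s

Using the Heisenberg uncertainty principle and Δp = mΔv:
ΔxΔp ≥ ℏ/2
Δx(mΔv) ≥ ℏ/2

The minimum uncertainty in velocity is:
Δv_min = ℏ/(2mΔx)
Δv_min = (1.055e-34 J·s) / (2 × 1.673e-27 kg × 4.600e-10 m)
Δv_min = 6.853e+01 m/s = 68.532 m/s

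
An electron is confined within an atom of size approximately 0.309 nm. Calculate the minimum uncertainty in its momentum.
1.706 × 10^-25 kg·m/s

Using the Heisenberg uncertainty principle:
ΔxΔp ≥ ℏ/2

With Δx ≈ L = 3.090e-10 m (the confinement size):
Δp_min = ℏ/(2Δx)
Δp_min = (1.055e-34 J·s) / (2 × 3.090e-10 m)
Δp_min = 1.706e-25 kg·m/s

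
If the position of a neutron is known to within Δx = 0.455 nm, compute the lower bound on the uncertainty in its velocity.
69.189 m/s

Using the Heisenberg uncertainty principle and Δp = mΔv:
ΔxΔp ≥ ℏ/2
Δx(mΔv) ≥ ℏ/2

The minimum uncertainty in velocity is:
Δv_min = ℏ/(2mΔx)
Δv_min = (1.055e-34 J·s) / (2 × 1.675e-27 kg × 4.550e-10 m)
Δv_min = 6.919e+01 m/s = 69.189 m/s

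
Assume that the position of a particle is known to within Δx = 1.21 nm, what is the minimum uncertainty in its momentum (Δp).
4.358 × 10^-26 kg·m/s

Using the Heisenberg uncertainty principle:
ΔxΔp ≥ ℏ/2

The minimum uncertainty in momentum is:
Δp_min = ℏ/(2Δx)
Δp_min = (1.055e-34 J·s) / (2 × 1.210e-09 m)
Δp_min = 4.358e-26 kg·m/s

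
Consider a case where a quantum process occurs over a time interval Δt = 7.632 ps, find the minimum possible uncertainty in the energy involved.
43.122 μeV

Using the energy-time uncertainty principle:
ΔEΔt ≥ ℏ/2

The minimum uncertainty in energy is:
ΔE_min = ℏ/(2Δt)
ΔE_min = (1.055e-34 J·s) / (2 × 7.632e-12 s)
ΔE_min = 6.909e-24 J = 43.122 μeV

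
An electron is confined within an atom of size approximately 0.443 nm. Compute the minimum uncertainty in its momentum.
1.190 × 10^-25 kg·m/s

Using the Heisenberg uncertainty principle:
ΔxΔp ≥ ℏ/2

With Δx ≈ L = 4.430e-10 m (the confinement size):
Δp_min = ℏ/(2Δx)
Δp_min = (1.055e-34 J·s) / (2 × 4.430e-10 m)
Δp_min = 1.190e-25 kg·m/s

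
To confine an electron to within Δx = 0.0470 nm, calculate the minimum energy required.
4.312 eV

Localizing a particle requires giving it sufficient momentum uncertainty:

1. From uncertainty principle: Δp ≥ ℏ/(2Δx)
   Δp_min = (1.055e-34 J·s) / (2 × 4.700e-11 m)
   Δp_min = 1.122e-24 kg·m/s

2. This momentum uncertainty corresponds to kinetic energy:
   KE ≈ (Δp)²/(2m) = (1.122e-24)²/(2 × 9.109e-31 kg)
   KE = 6.908e-19 J = 4.312 eV

Tighter localization requires more energy.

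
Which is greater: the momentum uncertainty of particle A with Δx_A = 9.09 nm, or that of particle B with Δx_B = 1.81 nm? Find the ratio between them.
Particle B has the larger minimum momentum uncertainty, by a factor of 5.02.

For each particle, the minimum momentum uncertainty is Δp_min = ℏ/(2Δx):

Particle A: Δp_A = ℏ/(2×9.090e-09 m) = 5.801e-27 kg·m/s
Particle B: Δp_B = ℏ/(2×1.810e-09 m) = 2.913e-26 kg·m/s

Ratio: Δp_B/Δp_A = 5.02

Since Δp_min ∝ 1/Δx, the particle with smaller position uncertainty (B) has larger momentum uncertainty.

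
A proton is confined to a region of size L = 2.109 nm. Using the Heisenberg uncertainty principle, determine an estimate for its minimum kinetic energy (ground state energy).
1.166 μeV

Using the uncertainty principle to estimate ground state energy:

1. The position uncertainty is approximately the confinement size:
   Δx ≈ L = 2.109e-09 m

2. From ΔxΔp ≥ ℏ/2, the minimum momentum uncertainty is:
   Δp ≈ ℏ/(2L) = 2.500e-26 kg·m/s

3. The kinetic energy is approximately:
   KE ≈ (Δp)²/(2m) = (2.500e-26)²/(2 × 1.673e-27 kg)
   KE ≈ 1.869e-25 J = 1.166 μeV

This is an order-of-magnitude estimate of the ground state energy.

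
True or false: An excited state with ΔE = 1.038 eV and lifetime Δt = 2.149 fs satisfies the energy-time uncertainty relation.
Yes, it satisfies the uncertainty relation.

Calculate the product ΔEΔt:
ΔE = 1.038 eV = 1.663e-19 J
ΔEΔt = (1.663e-19 J) × (2.149e-15 s)
ΔEΔt = 3.574e-34 J·s

Compare to the minimum allowed value ℏ/2:
ℏ/2 = 5.273e-35 J·s

Since ΔEΔt = 3.574e-34 J·s ≥ 5.273e-35 J·s = ℏ/2,
this satisfies the uncertainty relation.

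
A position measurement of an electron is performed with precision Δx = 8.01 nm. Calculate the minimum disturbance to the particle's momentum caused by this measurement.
6.583 × 10^-27 kg·m/s

The uncertainty principle implies that measuring position disturbs momentum:
ΔxΔp ≥ ℏ/2

When we measure position with precision Δx, we necessarily introduce a momentum uncertainty:
Δp ≥ ℏ/(2Δx)
Δp_min = (1.055e-34 J·s) / (2 × 8.010e-09 m)
Δp_min = 6.583e-27 kg·m/s

The more precisely we measure position, the greater the momentum disturbance.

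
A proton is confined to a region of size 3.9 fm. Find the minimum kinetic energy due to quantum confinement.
341.055 keV

Using the uncertainty principle:

1. Position uncertainty: Δx ≈ 3.900e-15 m
2. Minimum momentum uncertainty: Δp = ℏ/(2Δx) = 1.352e-20 kg·m/s
3. Minimum kinetic energy:
   KE = (Δp)²/(2m) = (1.352e-20)²/(2 × 1.673e-27 kg)
   KE = 5.464e-14 J = 341.055 keV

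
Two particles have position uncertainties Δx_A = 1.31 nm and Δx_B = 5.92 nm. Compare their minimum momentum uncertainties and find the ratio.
Particle A has the larger minimum momentum uncertainty, by a factor of 4.52.

For each particle, the minimum momentum uncertainty is Δp_min = ℏ/(2Δx):

Particle A: Δp_A = ℏ/(2×1.310e-09 m) = 4.025e-26 kg·m/s
Particle B: Δp_B = ℏ/(2×5.920e-09 m) = 8.907e-27 kg·m/s

Ratio: Δp_A/Δp_B = 4.52

Since Δp_min ∝ 1/Δx, the particle with smaller position uncertainty (A) has larger momentum uncertainty.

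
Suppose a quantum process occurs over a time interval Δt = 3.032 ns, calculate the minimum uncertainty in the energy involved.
108.544 neV

Using the energy-time uncertainty principle:
ΔEΔt ≥ ℏ/2

The minimum uncertainty in energy is:
ΔE_min = ℏ/(2Δt)
ΔE_min = (1.055e-34 J·s) / (2 × 3.032e-09 s)
ΔE_min = 1.739e-26 J = 108.544 neV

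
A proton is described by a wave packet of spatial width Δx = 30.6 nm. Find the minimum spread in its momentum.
1.723 × 10^-27 kg·m/s

For a wave packet, the spatial width Δx and momentum spread Δp are related by the uncertainty principle:
ΔxΔp ≥ ℏ/2

The minimum momentum spread is:
Δp_min = ℏ/(2Δx)
Δp_min = (1.055e-34 J·s) / (2 × 3.060e-08 m)
Δp_min = 1.723e-27 kg·m/s

A wave packet cannot have both a well-defined position and well-defined momentum.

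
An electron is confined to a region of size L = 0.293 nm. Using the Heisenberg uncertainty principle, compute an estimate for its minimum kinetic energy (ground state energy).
110.950 meV

Using the uncertainty principle to estimate ground state energy:

1. The position uncertainty is approximately the confinement size:
   Δx ≈ L = 2.930e-10 m

2. From ΔxΔp ≥ ℏ/2, the minimum momentum uncertainty is:
   Δp ≈ ℏ/(2L) = 1.800e-25 kg·m/s

3. The kinetic energy is approximately:
   KE ≈ (Δp)²/(2m) = (1.800e-25)²/(2 × 9.109e-31 kg)
   KE ≈ 1.778e-20 J = 110.950 meV

This is an order-of-magnitude estimate of the ground state energy.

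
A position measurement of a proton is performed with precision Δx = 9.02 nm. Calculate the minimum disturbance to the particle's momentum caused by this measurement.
5.846 × 10^-27 kg·m/s

The uncertainty principle implies that measuring position disturbs momentum:
ΔxΔp ≥ ℏ/2

When we measure position with precision Δx, we necessarily introduce a momentum uncertainty:
Δp ≥ ℏ/(2Δx)
Δp_min = (1.055e-34 J·s) / (2 × 9.020e-09 m)
Δp_min = 5.846e-27 kg·m/s

The more precisely we measure position, the greater the momentum disturbance.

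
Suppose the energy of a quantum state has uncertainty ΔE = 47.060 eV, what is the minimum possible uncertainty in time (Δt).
6.993 as

Using the energy-time uncertainty principle:
ΔEΔt ≥ ℏ/2

The minimum uncertainty in time is:
Δt_min = ℏ/(2ΔE)
Δt_min = (1.055e-34 J·s) / (2 × 7.540e-18 J)
Δt_min = 6.993e-18 s = 6.993 as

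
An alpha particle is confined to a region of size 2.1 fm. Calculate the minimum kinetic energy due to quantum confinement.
296.102 keV

Using the uncertainty principle:

1. Position uncertainty: Δx ≈ 2.100e-15 m
2. Minimum momentum uncertainty: Δp = ℏ/(2Δx) = 2.511e-20 kg·m/s
3. Minimum kinetic energy:
   KE = (Δp)²/(2m) = (2.511e-20)²/(2 × 6.645e-27 kg)
   KE = 4.744e-14 J = 296.102 keV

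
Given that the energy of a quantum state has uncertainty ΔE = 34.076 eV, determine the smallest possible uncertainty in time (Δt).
9.658 as

Using the energy-time uncertainty principle:
ΔEΔt ≥ ℏ/2

The minimum uncertainty in time is:
Δt_min = ℏ/(2ΔE)
Δt_min = (1.055e-34 J·s) / (2 × 5.460e-18 J)
Δt_min = 9.658e-18 s = 9.658 as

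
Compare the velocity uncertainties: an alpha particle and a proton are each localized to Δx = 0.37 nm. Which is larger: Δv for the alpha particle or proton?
The proton has the larger minimum velocity uncertainty, by a ratio of 4.0.

For both particles, Δp_min = ℏ/(2Δx) = 1.425e-25 kg·m/s (same for both).

The velocity uncertainty is Δv = Δp/m:
- alpha particle: Δv = 1.425e-25 / 6.645e-27 = 2.145e+01 m/s = 21.447 m/s
- proton: Δv = 1.425e-25 / 1.673e-27 = 8.520e+01 m/s = 85.201 m/s

Ratio: 8.520e+01 / 2.145e+01 = 4.0

The lighter particle has larger velocity uncertainty because Δv ∝ 1/m.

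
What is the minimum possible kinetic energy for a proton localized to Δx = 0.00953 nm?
57.117 meV

Localizing a particle requires giving it sufficient momentum uncertainty:

1. From uncertainty principle: Δp ≥ ℏ/(2Δx)
   Δp_min = (1.055e-34 J·s) / (2 × 9.530e-12 m)
   Δp_min = 5.533e-24 kg·m/s

2. This momentum uncertainty corresponds to kinetic energy:
   KE ≈ (Δp)²/(2m) = (5.533e-24)²/(2 × 1.673e-27 kg)
   KE = 9.151e-21 J = 57.117 meV

Tighter localization requires more energy.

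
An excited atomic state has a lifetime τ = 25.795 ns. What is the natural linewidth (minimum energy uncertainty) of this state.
12.759 neV

Using the energy-time uncertainty principle:
ΔEΔt ≥ ℏ/2

The lifetime τ represents the time uncertainty Δt.
The natural linewidth (minimum energy uncertainty) is:

ΔE = ℏ/(2τ)
ΔE = (1.055e-34 J·s) / (2 × 2.580e-08 s)
ΔE = 2.044e-27 J = 12.759 neV

This natural linewidth limits the precision of spectroscopic measurements.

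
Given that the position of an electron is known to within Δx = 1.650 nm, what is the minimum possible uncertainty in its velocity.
35.081 km/s

Using the Heisenberg uncertainty principle and Δp = mΔv:
ΔxΔp ≥ ℏ/2
Δx(mΔv) ≥ ℏ/2

The minimum uncertainty in velocity is:
Δv_min = ℏ/(2mΔx)
Δv_min = (1.055e-34 J·s) / (2 × 9.109e-31 kg × 1.650e-09 m)
Δv_min = 3.508e+04 m/s = 35.081 km/s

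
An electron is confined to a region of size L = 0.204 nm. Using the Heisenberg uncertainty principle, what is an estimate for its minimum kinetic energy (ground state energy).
228.877 meV

Using the uncertainty principle to estimate ground state energy:

1. The position uncertainty is approximately the confinement size:
   Δx ≈ L = 2.040e-10 m

2. From ΔxΔp ≥ ℏ/2, the minimum momentum uncertainty is:
   Δp ≈ ℏ/(2L) = 2.585e-25 kg·m/s

3. The kinetic energy is approximately:
   KE ≈ (Δp)²/(2m) = (2.585e-25)²/(2 × 9.109e-31 kg)
   KE ≈ 3.667e-20 J = 228.877 meV

This is an order-of-magnitude estimate of the ground state energy.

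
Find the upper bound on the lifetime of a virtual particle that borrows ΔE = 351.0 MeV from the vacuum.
9.376 × 10^-25 s

Using the energy-time uncertainty principle:
ΔEΔt ≥ ℏ/2

For a virtual particle borrowing energy ΔE, the maximum lifetime is:
Δt_max = ℏ/(2ΔE)

Converting energy:
ΔE = 351.0 MeV = 5.624e-11 J

Δt_max = (1.055e-34 J·s) / (2 × 5.624e-11 J)
Δt_max = 9.376e-25 s = 9.376 × 10^-25 s

Virtual particles with higher borrowed energy exist for shorter times.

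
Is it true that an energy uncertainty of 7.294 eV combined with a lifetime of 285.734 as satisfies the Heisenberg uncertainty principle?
Yes, it satisfies the uncertainty relation.

Calculate the product ΔEΔt:
ΔE = 7.294 eV = 1.169e-18 J
ΔEΔt = (1.169e-18 J) × (2.857e-16 s)
ΔEΔt = 3.339e-34 J·s

Compare to the minimum allowed value ℏ/2:
ℏ/2 = 5.273e-35 J·s

Since ΔEΔt = 3.339e-34 J·s ≥ 5.273e-35 J·s = ℏ/2,
this satisfies the uncertainty relation.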